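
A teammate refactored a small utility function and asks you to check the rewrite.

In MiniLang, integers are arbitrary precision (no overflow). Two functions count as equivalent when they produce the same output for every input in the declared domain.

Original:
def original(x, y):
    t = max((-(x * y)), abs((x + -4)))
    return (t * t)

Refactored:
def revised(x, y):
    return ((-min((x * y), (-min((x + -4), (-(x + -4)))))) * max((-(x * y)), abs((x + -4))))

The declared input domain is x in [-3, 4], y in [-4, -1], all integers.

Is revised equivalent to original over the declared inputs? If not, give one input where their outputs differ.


Consider the input x=-3, y=-4.
original: t := 7 | result 49
revised: result -49
49 against -49: the behavior changed.
verdict: not equivalent; witness: x=-3, y=-4


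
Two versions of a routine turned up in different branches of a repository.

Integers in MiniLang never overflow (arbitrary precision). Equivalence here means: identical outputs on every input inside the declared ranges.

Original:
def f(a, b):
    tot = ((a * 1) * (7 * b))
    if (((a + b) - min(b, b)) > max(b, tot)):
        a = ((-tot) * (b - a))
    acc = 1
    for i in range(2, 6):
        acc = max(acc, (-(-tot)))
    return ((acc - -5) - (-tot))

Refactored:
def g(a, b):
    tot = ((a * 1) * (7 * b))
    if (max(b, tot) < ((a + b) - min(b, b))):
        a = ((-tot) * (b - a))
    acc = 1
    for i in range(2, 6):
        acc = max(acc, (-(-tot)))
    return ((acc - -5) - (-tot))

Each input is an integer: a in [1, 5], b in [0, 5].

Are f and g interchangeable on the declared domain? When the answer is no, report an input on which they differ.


Comparing the listings, the differences include: comparison usage differs.
Tracing a=2, b=2: f: tot = 28; (((a + b) - min(b, b)) > max(b, tot)) -> false; acc = 1; [i=2]; acc = 28; [i=3]; acc = 28; [i=4]; acc = 28; [i=5]; acc = 28; return 61 | g: tot = 28; (max(b, tot) < ((a + b) - min(b, b))) -> false; acc = 1; [i=2]; acc = 28; [i=3]; acc = 28; [i=4]; acc = 28; [i=5]; acc = 28; return 61 — matching result 61.
Across all 30 domain points the two functions coincide.
verdict: equivalent


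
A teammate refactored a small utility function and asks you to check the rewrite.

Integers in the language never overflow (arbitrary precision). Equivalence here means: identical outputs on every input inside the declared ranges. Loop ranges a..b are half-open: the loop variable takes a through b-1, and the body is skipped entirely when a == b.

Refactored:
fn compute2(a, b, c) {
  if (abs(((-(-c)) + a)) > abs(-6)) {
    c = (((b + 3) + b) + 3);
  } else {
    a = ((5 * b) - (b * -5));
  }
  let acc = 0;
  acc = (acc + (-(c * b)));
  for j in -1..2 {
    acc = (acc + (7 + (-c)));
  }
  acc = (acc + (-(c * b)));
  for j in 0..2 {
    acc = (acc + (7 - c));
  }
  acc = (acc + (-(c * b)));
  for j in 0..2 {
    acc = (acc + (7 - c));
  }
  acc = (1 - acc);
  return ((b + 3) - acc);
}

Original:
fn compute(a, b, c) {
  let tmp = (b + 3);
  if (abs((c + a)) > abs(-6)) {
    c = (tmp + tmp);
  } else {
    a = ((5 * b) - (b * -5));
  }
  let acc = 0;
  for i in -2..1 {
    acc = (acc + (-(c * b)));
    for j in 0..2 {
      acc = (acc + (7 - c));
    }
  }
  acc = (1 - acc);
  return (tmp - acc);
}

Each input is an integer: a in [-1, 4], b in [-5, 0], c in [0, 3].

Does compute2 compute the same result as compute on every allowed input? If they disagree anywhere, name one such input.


Not equivalent: a=-1, b=-5, c=0 separates them (39 vs 46).
compute: tmp := -2 | (abs((c + a)) > abs(-6)): false | a := -50 | acc := 0 | iter i=-2: | acc := 0 | iter j=0: | acc := 7 | iter j=1: | acc := 14 | iter i=-1: | acc := 14 | iter j=0: | acc := 21 | iter j=1: | acc := 28 | iter i=0: | acc := 28 | iter j=0: | acc := 35 | iter j=1: | acc := 42 | acc := -41 | result 39
compute2: (abs(((-(-c)) + a)) > abs(-6)): false | a := -50 | acc := 0 | acc := 0 | iter j=-1: | acc := 7 | iter j=0: | acc := 14 | iter j=1: | acc := 21 | acc := 21 | iter j=0: | acc := 28 | iter j=1: | acc := 35 | acc := 35 | iter j=0: | acc := 42 | iter j=1: | acc := 49 | acc := -48 | result 46
verdict: not equivalent; witness: a=-1, b=-5, c=0


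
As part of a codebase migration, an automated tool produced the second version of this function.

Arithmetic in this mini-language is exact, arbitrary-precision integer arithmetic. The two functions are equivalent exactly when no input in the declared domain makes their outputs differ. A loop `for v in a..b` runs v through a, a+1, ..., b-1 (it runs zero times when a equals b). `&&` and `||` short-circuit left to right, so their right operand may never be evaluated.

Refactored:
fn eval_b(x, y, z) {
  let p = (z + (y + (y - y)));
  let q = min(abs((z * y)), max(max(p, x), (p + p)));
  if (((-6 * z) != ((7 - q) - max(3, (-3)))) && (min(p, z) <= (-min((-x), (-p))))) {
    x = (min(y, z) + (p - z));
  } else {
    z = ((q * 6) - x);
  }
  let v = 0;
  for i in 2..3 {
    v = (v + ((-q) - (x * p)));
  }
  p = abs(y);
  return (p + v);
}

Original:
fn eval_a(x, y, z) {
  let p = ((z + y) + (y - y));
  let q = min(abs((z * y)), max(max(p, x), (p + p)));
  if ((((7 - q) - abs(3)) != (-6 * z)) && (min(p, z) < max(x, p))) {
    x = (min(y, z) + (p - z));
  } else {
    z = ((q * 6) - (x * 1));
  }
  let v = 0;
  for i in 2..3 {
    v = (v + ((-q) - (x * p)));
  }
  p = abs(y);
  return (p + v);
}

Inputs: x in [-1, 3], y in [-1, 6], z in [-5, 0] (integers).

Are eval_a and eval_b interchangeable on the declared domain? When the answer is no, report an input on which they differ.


Evaluate both at x=-1, y=-1, z=0.
eval_a: p becomes -1; next q becomes -1; next ((((7 - q) - abs(3)) != (-6 * z)) && (min(p, z) < max(x, p))) evaluates to false; next z becomes -5; next v becomes 0; next at i=2:; next v becomes 0; next p becomes 1; next final value 1
eval_b: p becomes -1; next q becomes -1; next (((-6 * z) != ((7 - q) - max(3, (-3)))) && (min(p, z) <= (-min((-x), (-p))))) evaluates to true; next x becomes -2; next v becomes 0; next at i=2:; next v becomes -1; next p becomes 1; next final value 0
1 against 0: the behavior changed.
verdict: not equivalent; witness: x=-1, y=-1, z=0


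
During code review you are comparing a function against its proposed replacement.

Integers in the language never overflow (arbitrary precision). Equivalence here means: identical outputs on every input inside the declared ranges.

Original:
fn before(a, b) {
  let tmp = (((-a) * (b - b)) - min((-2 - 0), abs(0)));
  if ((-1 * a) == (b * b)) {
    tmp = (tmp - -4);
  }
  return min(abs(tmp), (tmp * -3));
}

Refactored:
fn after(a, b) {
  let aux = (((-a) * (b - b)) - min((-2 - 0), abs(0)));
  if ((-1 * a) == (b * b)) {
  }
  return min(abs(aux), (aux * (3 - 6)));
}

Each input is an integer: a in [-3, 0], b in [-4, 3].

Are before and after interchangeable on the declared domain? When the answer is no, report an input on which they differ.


a=-1, b=-1 yields -18 from before but -6 from after.
verdict: not equivalent; witness: a=-1, b=-1


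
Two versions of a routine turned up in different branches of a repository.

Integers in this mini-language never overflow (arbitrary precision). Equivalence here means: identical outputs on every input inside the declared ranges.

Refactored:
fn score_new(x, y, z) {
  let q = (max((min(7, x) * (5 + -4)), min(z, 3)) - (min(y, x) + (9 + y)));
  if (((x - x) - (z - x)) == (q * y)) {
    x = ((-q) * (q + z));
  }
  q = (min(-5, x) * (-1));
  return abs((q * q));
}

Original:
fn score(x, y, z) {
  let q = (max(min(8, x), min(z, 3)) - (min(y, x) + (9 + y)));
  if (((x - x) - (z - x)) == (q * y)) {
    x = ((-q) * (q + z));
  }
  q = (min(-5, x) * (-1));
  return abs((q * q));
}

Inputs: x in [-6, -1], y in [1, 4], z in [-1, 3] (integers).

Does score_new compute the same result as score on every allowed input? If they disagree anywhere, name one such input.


The one real change (`8` became `7`) has no effect anywhere in the declared ranges.
Spot check at x=-4, y=2, z=-1 — score: q becomes -8; next (((x - x) - (z - x)) == (q * y)) evaluates to false; next q becomes 5; next final value 25. score_new: q becomes -8; next (((x - x) - (z - x)) == (q * y)) evaluates to false; next q becomes 5; next final value 25. Both give 25.
An exhaustive pass over the 120 declared inputs shows identical outputs.
verdict: equivalent


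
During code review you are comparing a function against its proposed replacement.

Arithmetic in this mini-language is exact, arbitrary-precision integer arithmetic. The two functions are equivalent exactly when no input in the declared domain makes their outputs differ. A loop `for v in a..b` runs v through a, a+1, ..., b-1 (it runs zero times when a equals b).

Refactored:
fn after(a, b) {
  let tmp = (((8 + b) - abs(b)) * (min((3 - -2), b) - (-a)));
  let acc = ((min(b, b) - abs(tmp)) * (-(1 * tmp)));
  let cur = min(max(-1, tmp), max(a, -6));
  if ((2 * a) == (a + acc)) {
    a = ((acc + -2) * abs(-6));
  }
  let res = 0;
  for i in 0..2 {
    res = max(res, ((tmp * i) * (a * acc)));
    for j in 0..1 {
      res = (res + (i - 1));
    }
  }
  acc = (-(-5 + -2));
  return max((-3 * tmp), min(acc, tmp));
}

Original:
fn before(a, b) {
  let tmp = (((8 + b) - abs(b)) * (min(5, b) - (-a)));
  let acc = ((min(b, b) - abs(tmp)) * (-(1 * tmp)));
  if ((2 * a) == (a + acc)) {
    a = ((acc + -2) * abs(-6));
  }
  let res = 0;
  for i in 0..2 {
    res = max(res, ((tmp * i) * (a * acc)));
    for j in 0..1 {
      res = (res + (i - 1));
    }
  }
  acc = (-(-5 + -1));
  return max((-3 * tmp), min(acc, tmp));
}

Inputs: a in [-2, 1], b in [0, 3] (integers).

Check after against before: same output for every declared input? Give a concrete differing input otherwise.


These are not equivalent — on a=-2, b=3 the outputs split (6 vs 7).
before: tmp := 8 | acc := 40 | ((2 * a) == (a + acc)): false | res := 0 | iter i=0: | res := 0 | iter j=0: | res := -1 | iter i=1: | res := -1 | iter j=0: | res := -1 | acc := 6 | result 6
after: tmp := 8 | acc := 40 | cur := -2 | ((2 * a) == (a + acc)): false | res := 0 | iter i=0: | res := 0 | iter j=0: | res := -1 | iter i=1: | res := -1 | iter j=0: | res := -1 | acc := 7 | result 7
verdict: not equivalent; witness: a=-2, b=3


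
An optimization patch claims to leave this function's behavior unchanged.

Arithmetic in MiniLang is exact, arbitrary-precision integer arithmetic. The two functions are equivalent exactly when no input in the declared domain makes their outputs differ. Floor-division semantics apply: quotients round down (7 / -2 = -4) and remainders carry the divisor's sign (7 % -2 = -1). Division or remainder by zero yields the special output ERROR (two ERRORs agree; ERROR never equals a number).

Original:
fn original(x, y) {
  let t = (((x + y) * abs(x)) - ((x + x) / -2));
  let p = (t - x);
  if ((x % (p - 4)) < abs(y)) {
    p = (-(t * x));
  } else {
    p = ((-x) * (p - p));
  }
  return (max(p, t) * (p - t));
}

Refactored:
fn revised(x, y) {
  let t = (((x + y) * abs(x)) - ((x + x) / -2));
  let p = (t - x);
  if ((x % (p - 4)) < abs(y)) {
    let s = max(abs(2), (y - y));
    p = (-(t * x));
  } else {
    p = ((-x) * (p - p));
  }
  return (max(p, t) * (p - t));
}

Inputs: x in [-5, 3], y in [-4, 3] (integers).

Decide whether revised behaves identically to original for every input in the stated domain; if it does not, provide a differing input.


The two are interchangeable: statement counts differ; also constant usage differs; also min/max/abs usage differs; also local variable names differ; also arithmetic usage differs, and every declared input agrees.
Tracing x=0, y=2: original: t=0, then p=0, then ((x % (p - 4)) < abs(y)) is true, then p=0, then returns 0 | revised: t=0, then p=0, then ((x % (p - 4)) < abs(y)) is true, then s=2, then p=0, then returns 0 — matching result 0.
Checked all 72 inputs in the declared domain: the outputs agree on every one.
verdict: equivalent


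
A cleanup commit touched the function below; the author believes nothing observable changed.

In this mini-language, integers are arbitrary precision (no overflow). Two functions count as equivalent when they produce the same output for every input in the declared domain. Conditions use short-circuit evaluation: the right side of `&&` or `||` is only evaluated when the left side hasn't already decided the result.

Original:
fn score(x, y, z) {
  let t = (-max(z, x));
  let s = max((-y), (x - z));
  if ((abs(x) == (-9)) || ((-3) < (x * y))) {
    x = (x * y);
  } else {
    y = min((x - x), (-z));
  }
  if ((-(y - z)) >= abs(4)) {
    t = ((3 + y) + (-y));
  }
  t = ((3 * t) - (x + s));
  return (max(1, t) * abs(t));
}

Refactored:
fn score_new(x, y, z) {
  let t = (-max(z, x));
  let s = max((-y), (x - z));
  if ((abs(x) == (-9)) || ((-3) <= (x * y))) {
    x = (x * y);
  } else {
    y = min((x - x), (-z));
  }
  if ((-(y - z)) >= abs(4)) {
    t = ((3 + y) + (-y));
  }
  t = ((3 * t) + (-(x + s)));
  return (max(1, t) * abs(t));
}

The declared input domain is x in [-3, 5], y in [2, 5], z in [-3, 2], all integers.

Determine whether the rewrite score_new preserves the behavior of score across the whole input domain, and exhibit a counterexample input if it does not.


Not equivalent: x=-1, y=3, z=-3 separates them (4 vs 16).
score: t becomes 1; next s becomes 2; next ((abs(x) == (-9)) || ((-3) < (x * y))) evaluates to false; next y becomes 0; next ((-(y - z)) >= abs(4)) evaluates to false; next t becomes 2; next final value 4
score_new: t becomes 1; next s becomes 2; next ((abs(x) == (-9)) || ((-3) <= (x * y))) evaluates to true; next x becomes -3; next ((-(y - z)) >= abs(4)) evaluates to false; next t becomes 4; next final value 16
verdict: not equivalent; witness: x=-1, y=3, z=-3


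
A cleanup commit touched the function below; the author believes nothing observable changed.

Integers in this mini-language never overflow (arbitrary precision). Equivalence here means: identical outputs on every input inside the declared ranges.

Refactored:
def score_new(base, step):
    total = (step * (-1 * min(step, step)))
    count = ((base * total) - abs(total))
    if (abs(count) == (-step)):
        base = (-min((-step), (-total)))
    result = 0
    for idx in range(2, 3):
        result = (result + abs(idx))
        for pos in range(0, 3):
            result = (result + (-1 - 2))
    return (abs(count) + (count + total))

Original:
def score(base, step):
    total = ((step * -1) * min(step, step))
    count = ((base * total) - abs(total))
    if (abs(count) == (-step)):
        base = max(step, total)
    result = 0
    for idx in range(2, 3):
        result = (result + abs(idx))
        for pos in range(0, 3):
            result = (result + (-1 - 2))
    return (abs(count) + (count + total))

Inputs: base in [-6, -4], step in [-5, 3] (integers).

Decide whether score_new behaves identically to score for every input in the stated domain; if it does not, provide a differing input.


Comparing the listings, the differences include: min/max/abs usage differs.
Spot check at base=-6, step=3 — score: total = -9; count = 45; (abs(count) == (-step)) -> false; result = 0; [idx=2]; result = 2; [pos=0]; result = -1; [pos=1]; result = -4; [pos=2]; result = -7; return 81. score_new: total = -9; count = 45; (abs(count) == (-step)) -> false; result = 0; [idx=2]; result = 2; [pos=0]; result = -1; [pos=1]; result = -4; [pos=2]; result = -7; return 81. Both give 81.
Across all 27 domain points the two functions coincide.
verdict: equivalent


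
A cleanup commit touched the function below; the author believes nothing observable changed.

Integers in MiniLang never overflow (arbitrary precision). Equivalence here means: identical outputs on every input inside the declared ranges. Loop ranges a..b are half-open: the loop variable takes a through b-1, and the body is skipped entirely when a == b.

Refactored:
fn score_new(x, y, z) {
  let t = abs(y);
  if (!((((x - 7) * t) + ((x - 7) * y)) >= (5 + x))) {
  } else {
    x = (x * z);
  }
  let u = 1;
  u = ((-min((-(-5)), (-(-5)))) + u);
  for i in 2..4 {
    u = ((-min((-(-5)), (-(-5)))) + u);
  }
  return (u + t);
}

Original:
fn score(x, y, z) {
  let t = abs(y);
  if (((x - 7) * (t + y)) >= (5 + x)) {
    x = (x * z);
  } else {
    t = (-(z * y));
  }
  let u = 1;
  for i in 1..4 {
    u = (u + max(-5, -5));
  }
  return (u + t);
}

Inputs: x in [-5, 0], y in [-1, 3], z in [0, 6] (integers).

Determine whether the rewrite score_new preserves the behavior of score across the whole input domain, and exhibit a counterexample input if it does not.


On input x=-5, y=1, z=0, score returns -14 while score_new returns -13.
verdict: not equivalent; witness: x=-5, y=1, z=0


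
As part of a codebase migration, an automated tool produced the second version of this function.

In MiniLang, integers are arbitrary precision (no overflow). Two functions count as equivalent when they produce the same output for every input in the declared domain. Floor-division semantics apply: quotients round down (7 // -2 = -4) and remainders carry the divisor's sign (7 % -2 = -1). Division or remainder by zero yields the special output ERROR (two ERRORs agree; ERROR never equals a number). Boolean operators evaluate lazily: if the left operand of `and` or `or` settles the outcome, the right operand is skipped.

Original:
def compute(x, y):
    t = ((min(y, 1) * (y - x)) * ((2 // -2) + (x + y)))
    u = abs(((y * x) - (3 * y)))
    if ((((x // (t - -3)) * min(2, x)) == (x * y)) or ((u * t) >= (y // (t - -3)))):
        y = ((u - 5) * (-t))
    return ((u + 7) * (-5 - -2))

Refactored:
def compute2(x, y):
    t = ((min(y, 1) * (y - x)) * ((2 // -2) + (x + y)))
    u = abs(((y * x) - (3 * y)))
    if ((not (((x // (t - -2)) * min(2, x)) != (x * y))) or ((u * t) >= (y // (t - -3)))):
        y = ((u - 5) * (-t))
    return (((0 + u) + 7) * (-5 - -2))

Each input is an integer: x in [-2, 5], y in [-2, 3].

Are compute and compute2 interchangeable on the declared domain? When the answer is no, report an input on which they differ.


Try x=-1, y=1.
compute: t := -2 | u := 4 | ((((x // (t - -3)) * min(2, x)) == (x * y)) or ((u * t) >= (y // (t - -3)))): false | result -33
compute2: t := -2 | u := 4 | divide-by-zero, output ERROR
-33 against ERROR: the behavior changed.
verdict: not equivalent; witness: x=-1, y=1


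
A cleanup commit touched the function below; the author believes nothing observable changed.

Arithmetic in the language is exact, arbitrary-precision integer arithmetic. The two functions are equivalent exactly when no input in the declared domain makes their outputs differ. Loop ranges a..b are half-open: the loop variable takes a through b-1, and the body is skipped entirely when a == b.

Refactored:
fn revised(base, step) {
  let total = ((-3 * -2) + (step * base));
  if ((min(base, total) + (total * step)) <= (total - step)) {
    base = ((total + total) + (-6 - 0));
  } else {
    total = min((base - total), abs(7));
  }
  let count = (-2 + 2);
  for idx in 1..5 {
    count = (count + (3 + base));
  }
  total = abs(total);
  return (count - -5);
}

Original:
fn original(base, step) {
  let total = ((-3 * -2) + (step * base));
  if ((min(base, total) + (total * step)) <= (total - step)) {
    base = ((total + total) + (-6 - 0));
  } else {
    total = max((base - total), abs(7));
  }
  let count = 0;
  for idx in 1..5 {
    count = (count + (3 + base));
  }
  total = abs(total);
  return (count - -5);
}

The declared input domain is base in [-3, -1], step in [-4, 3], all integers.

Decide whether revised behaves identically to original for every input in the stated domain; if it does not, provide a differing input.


Although `max((base - total), abs(7))` became `min((base - total), abs(7))`, no input in the stated domain can expose it.
As a probe, take base=-1, step=3: original runs total = 3; ((min(base, total) + (total * step)) <= (total - step)) -> false; total = 7; count = 0; [idx=1]; count = 2; [idx=2]; count = 4; [idx=3]; count = 6; [idx=4]; count = 8; total = 7; return 13; revised runs total = 3; ((min(base, total) + (total * step)) <= (total - step)) -> false; total = -4; count = 0; [idx=1]; count = 2; [idx=2]; count = 4; [idx=3]; count = 6; [idx=4]; count = 8; total = 4; return 13; both end at 13.
Every one of the 24 inputs gives matching results.
verdict: equivalent


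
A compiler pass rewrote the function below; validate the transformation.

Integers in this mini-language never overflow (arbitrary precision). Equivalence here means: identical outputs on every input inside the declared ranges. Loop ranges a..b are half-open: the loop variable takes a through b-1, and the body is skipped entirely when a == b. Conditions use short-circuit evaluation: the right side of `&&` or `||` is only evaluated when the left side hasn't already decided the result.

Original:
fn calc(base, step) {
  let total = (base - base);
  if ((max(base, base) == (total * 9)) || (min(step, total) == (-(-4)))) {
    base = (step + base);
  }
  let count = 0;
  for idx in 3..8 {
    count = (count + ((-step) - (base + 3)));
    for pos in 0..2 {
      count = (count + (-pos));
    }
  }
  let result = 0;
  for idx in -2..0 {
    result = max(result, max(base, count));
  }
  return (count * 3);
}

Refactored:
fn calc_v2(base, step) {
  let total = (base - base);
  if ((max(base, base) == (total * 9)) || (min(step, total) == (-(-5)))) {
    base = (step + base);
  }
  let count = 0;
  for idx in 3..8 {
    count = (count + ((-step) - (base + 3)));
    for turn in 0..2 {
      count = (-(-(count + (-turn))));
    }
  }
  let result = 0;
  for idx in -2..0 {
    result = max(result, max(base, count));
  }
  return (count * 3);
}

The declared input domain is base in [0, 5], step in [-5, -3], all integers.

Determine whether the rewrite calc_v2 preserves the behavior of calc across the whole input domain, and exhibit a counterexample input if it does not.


Although `-4` became `-5`, no input in the stated domain can expose it.
As a probe, take base=2, step=-5: calc runs total becomes 0; next ((max(base, base) == (total * 9)) || (min(step, total) == (-(-4)))) evaluates to false; next count becomes 0; next at idx=3:; next count becomes 0; next at pos=0:; next count becomes 0; next at pos=1:; next count becomes -1; next at idx=4:; next count becomes -1; next at pos=0:; next count becomes -1; next at pos=1:; next count becomes -2; next at idx=5:; next count becomes -2; next at pos=0:; next count becomes -2; next at pos=1:; next count becomes -3; next at idx=6:; next count becomes -3; next at pos=0:; next count becomes -3; next at pos=1:; next count becomes -4; next at idx=7:; next count becomes -4; next at pos=0:; next count becomes -4; next at pos=1:; next count becomes -5; next result becomes 0; next at idx=-2:; next result becomes 2; next at idx=-1:; next result becomes 2; next final value -15; calc_v2 runs total becomes 0; next ((max(base, base) == (total * 9)) || (min(step, total) == (-(-5)))) evaluates to false; next count becomes 0; next at idx=3:; next count becomes 0; next at turn=0:; next count becomes 0; next at turn=1:; next count becomes -1; next at idx=4:; next count becomes -1; next at turn=0:; next count becomes -1; next at turn=1:; next count becomes -2; next at idx=5:; next count becomes -2; next at turn=0:; next count becomes -2; next at turn=1:; next count becomes -3; next at idx=6:; next count becomes -3; next at turn=0:; next count becomes -3; next at turn=1:; next count becomes -4; next at idx=7:; next count becomes -4; next at turn=0:; next count becomes -4; next at turn=1:; next count becomes -5; next result becomes 0; next at idx=-2:; next result becomes 2; next at idx=-1:; next result becomes 2; next final value -15; both end at -15.
An exhaustive pass over the 18 declared inputs shows identical outputs.
verdict: equivalent


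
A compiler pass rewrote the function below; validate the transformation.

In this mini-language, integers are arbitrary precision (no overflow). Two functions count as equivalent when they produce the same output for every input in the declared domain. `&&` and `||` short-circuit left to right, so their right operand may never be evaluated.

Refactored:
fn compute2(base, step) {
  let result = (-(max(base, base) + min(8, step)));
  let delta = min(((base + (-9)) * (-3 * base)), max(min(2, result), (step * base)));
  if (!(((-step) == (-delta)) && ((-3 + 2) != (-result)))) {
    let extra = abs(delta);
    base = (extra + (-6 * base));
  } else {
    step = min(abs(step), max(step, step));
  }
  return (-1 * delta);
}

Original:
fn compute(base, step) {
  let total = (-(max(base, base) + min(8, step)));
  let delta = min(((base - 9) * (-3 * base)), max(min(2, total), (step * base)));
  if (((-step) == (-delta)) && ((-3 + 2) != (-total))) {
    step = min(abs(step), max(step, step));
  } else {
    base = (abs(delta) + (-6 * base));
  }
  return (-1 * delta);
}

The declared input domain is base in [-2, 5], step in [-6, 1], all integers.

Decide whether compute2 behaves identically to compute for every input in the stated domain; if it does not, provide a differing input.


Differences: statement counts differ; boolean connective usage differs; local variable names differ; arithmetic usage differs — yet all 64 inputs agree.
verdict: equivalent


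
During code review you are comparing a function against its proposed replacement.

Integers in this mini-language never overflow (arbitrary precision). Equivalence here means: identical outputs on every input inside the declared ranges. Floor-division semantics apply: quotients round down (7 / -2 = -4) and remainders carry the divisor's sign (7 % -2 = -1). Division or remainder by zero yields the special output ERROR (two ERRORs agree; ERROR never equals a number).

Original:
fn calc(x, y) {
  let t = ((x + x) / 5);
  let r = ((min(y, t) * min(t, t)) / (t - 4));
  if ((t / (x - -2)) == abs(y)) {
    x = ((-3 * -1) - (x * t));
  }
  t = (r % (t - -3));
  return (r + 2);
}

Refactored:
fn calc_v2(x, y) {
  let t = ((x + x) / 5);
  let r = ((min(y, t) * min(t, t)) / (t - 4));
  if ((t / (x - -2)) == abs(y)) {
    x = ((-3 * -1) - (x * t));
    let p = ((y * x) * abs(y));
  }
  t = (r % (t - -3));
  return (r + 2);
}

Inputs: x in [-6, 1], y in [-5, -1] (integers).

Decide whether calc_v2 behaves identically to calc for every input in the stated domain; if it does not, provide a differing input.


The two are interchangeable: local variable names differ; statement counts differ; arithmetic usage differs; min/max/abs usage differs, and every declared input agrees.
Tracing x=0, y=-4: calc: t := 0 | r := 0 | ((t / (x - -2)) == abs(y)): false | t := 0 | result 2 | calc_v2: t := 0 | r := 0 | ((t / (x - -2)) == abs(y)): false | t := 0 | result 2 — matching result 2.
An exhaustive pass over the 40 declared inputs shows identical outputs.
verdict: equivalent


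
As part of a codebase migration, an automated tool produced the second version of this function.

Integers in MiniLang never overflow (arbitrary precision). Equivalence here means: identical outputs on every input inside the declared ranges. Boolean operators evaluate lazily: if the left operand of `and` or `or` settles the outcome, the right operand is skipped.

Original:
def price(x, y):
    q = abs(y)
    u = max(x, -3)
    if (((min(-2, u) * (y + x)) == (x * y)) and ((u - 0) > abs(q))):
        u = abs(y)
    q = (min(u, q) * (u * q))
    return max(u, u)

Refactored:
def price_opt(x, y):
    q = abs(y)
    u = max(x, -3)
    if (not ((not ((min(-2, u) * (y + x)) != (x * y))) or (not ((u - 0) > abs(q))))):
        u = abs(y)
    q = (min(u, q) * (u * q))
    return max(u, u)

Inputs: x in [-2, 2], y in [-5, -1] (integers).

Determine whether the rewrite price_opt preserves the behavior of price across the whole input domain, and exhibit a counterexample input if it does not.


Not equivalent: x=2, y=-1 separates them (1 vs 2).
price: q := 1 | u := 2 | (((min(-2, u) * (y + x)) == (x * y)) and ((u - 0) > abs(q))): true | u := 1 | q := 1 | result 1
price_opt: q := 1 | u := 2 | (not ((not ((min(-2, u) * (y + x)) != (x * y))) or (not ((u - 0) > abs(q))))): false | q := 2 | result 2
verdict: not equivalent; witness: x=2, y=-1


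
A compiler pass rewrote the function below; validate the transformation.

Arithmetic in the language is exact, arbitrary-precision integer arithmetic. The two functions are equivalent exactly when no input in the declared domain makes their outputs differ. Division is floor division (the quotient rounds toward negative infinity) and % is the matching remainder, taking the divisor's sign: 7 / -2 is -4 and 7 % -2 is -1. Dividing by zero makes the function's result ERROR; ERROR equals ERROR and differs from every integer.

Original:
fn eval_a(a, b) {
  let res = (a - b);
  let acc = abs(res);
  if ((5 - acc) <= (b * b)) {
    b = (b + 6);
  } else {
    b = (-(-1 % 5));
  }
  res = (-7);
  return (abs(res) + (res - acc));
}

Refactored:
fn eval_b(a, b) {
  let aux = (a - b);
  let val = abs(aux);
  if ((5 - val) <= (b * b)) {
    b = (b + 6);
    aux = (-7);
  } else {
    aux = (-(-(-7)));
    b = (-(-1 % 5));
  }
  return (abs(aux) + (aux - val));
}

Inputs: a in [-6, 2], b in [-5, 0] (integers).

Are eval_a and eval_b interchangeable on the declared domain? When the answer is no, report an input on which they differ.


Reading the diff, among the changes: constant usage differs, and statement counts differ, and local variable names differ.
As a probe, take a=-5, b=-1: eval_a runs res = -4; acc = 4; ((5 - acc) <= (b * b)) -> true; b = 5; res = -7; return -4; eval_b runs aux = -4; val = 4; ((5 - val) <= (b * b)) -> true; b = 5; aux = -7; return -4; both end at -4.
Across all 54 domain points the two functions coincide.
verdict: equivalent


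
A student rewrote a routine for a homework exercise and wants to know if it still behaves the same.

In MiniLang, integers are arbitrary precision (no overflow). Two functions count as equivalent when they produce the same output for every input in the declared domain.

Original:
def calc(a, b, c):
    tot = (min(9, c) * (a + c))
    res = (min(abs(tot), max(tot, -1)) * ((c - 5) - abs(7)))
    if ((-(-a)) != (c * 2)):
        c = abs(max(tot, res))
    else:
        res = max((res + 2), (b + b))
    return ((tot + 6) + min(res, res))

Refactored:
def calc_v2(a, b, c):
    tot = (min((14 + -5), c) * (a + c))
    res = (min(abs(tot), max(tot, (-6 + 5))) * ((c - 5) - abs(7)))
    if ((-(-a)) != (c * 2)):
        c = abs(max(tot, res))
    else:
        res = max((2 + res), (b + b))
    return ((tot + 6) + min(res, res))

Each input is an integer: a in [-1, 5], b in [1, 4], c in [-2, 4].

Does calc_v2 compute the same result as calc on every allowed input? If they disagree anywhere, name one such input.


Equivalent — the differences include constant usage differs; and arithmetic usage differs, yet no declared input distinguishes the two.
Tracing a=-1, b=4, c=-1: calc: tot=2, then res=-26, then ((-(-a)) != (c * 2)) is true, then c=2, then returns -18 | calc_v2: tot=2, then res=-26, then ((-(-a)) != (c * 2)) is true, then c=2, then returns -18 — matching result -18.
Every one of the 196 inputs gives matching results.
verdict: equivalent


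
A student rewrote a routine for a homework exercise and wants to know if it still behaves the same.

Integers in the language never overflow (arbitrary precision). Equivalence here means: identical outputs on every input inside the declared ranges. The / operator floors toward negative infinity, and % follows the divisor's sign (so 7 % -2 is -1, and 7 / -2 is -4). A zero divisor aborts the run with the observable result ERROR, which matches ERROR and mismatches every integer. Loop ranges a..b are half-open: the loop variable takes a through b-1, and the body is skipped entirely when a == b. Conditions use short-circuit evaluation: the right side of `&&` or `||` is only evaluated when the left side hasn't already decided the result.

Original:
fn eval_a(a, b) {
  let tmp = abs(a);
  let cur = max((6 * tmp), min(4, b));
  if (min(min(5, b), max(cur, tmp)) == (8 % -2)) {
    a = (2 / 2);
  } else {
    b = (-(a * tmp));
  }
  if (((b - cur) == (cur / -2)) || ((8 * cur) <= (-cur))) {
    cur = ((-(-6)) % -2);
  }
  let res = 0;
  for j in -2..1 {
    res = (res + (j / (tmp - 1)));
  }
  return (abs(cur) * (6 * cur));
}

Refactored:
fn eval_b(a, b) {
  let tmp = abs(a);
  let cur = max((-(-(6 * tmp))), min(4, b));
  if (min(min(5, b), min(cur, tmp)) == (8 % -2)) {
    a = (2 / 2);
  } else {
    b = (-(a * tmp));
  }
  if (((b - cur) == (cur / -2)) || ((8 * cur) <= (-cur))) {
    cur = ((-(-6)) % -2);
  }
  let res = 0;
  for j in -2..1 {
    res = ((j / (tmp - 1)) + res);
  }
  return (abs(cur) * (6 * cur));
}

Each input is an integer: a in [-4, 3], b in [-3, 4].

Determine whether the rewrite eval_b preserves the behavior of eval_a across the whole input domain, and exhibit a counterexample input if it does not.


At a=0, b=1: eval_a gives 0, eval_b gives 6.
verdict: not equivalent; witness: a=0, b=1


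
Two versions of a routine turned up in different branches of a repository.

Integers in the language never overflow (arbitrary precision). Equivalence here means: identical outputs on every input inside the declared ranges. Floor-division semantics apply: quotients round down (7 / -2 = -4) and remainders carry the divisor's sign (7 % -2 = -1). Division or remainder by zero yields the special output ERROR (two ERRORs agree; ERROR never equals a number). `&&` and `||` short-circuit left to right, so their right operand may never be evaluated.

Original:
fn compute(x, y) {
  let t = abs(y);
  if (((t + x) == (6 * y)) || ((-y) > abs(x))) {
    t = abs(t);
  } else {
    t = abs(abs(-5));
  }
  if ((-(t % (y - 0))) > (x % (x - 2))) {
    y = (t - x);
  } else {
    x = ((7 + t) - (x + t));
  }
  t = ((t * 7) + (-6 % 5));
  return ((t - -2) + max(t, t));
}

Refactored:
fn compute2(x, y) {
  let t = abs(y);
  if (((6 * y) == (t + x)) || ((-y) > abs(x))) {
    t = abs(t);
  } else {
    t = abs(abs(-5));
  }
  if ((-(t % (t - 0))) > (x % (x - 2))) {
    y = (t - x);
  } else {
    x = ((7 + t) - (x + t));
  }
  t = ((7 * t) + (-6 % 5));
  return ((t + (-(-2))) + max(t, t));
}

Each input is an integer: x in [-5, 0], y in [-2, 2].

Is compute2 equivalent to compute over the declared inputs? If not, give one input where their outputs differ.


Run the pair on x=-5, y=0.
compute: t := 0 | (((t + x) == (6 * y)) || ((-y) > abs(x))): false | t := 5 | divide-by-zero, output ERROR
compute2: t := 0 | (((6 * y) == (t + x)) || ((-y) > abs(x))): false | t := 5 | ((-(t % (t - 0))) > (x % (x - 2))): true | y := 10 | t := 39 | result 80
ERROR and 80 differ, so these are not the same function on this domain.
verdict: not equivalent; witness: x=-5, y=0


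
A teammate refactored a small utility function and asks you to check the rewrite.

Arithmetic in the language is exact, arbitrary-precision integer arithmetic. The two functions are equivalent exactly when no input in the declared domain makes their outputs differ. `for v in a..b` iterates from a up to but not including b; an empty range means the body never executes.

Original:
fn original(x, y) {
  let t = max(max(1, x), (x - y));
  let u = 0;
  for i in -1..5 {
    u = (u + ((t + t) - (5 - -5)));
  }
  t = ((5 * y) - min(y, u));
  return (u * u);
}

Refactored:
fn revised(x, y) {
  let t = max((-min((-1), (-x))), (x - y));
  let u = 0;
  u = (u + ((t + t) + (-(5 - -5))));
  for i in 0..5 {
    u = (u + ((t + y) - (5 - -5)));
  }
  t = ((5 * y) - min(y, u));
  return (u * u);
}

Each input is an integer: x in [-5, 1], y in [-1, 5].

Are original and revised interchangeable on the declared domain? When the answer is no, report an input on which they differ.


There is a counterexample at x=-5, y=-1: 2304 on one side, 3364 on the other.
original: t becomes 1; next u becomes 0; next at i=-1:; next u becomes -8; next at i=0:; next u becomes -16; next at i=1:; next u becomes -24; next at i=2:; next u becomes -32; next at i=3:; next u becomes -40; next at i=4:; next u becomes -48; next t becomes 43; next final value 2304
revised: t becomes 1; next u becomes 0; next u becomes -8; next at i=0:; next u becomes -18; next at i=1:; next u becomes -28; next at i=2:; next u becomes -38; next at i=3:; next u becomes -48; next at i=4:; next u becomes -58; next t becomes 53; next final value 3364
verdict: not equivalent; witness: x=-5, y=-1


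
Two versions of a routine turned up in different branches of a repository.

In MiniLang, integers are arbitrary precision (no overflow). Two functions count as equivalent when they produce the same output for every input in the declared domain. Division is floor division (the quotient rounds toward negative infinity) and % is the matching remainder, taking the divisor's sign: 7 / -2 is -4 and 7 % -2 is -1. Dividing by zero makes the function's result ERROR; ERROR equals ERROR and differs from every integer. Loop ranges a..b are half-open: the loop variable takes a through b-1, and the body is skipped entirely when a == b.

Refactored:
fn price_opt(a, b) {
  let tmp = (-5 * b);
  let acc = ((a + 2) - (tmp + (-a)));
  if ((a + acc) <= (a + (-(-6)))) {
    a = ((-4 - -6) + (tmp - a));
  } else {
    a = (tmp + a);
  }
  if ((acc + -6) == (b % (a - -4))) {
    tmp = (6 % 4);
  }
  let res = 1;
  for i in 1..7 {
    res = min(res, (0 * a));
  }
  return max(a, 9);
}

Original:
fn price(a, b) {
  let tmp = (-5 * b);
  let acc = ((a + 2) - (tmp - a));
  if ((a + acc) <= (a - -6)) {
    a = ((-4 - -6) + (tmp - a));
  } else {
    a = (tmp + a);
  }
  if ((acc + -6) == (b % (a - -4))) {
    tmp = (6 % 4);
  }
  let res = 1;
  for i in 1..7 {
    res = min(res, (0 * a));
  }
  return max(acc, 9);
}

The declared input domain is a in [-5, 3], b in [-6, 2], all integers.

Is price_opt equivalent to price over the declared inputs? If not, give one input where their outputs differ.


These are not equivalent — on a=-5, b=-6 the outputs split (9 vs 37).
price: tmp := 30 | acc := -38 | ((a + acc) <= (a - -6)): true | a := 37 | ((acc + -6) == (b % (a - -4))): false | res := 1 | iter i=1: | res := 0 | iter i=2: | res := 0 | iter i=3: | res := 0 | iter i=4: | res := 0 | iter i=5: | res := 0 | iter i=6: | res := 0 | result 9
price_opt: tmp := 30 | acc := -38 | ((a + acc) <= (a + (-(-6)))): true | a := 37 | ((acc + -6) == (b % (a - -4))): false | res := 1 | iter i=1: | res := 0 | iter i=2: | res := 0 | iter i=3: | res := 0 | iter i=4: | res := 0 | iter i=5: | res := 0 | iter i=6: | res := 0 | result 37
verdict: not equivalent; witness: a=-5, b=-6


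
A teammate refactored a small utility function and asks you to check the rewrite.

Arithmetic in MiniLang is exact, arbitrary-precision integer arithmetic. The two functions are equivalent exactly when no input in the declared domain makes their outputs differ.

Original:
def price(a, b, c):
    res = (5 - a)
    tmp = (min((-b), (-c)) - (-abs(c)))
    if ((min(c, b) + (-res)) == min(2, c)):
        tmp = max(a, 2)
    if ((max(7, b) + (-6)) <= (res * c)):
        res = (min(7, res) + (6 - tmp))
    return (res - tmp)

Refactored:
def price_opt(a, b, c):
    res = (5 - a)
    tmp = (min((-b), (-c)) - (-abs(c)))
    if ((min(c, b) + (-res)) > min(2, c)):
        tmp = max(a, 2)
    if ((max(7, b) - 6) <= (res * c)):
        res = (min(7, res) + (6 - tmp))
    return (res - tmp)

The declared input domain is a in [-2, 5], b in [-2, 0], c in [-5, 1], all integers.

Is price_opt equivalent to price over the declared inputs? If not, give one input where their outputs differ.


At a=5, b=-2, c=-5: price gives -5, price_opt gives -7.
verdict: not equivalent; witness: a=5, b=-2, c=-5


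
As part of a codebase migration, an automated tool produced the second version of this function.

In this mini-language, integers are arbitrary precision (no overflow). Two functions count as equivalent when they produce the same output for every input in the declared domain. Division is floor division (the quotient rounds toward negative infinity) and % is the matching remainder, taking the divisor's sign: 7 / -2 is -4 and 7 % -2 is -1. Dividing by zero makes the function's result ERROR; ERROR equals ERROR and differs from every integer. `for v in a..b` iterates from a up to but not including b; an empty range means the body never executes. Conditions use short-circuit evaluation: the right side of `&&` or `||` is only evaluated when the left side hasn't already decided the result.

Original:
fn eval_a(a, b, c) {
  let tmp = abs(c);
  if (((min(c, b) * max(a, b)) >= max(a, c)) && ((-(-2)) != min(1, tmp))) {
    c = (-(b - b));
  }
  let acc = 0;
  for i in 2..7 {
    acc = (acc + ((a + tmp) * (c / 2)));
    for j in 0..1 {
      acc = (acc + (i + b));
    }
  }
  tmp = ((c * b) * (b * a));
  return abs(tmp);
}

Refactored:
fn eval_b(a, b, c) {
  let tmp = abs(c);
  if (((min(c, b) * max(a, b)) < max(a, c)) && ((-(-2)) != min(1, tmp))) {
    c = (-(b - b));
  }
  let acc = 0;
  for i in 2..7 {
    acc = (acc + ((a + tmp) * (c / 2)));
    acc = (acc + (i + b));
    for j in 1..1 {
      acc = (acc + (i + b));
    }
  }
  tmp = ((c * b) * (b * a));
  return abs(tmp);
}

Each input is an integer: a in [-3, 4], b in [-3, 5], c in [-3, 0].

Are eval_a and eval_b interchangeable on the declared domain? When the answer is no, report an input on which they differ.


The rewrite breaks on a=-3, b=-3, c=-3, where the results are 0 and 81.
eval_a: tmp becomes 3; next (((min(c, b) * max(a, b)) >= max(a, c)) && ((-(-2)) != min(1, tmp))) evaluates to true; next c becomes 0; next acc becomes 0; next at i=2:; next acc becomes 0; next at j=0:; next acc becomes -1; next at i=3:; next acc becomes -1; next at j=0:; next acc becomes -1; next at i=4:; next acc becomes -1; next at j=0:; next acc becomes 0; next at i=5:; next acc becomes 0; next at j=0:; next acc becomes 2; next at i=6:; next acc becomes 2; next at j=0:; next acc becomes 5; next tmp becomes 0; next final value 0
eval_b: tmp becomes 3; next (((min(c, b) * max(a, b)) < max(a, c)) && ((-(-2)) != min(1, tmp))) evaluates to false; next acc becomes 0; next at i=2:; next acc becomes 0; next acc becomes -1; next j never enters its loop body; next at i=3:; next acc becomes -1; next acc becomes -1; next j never enters its loop body; next at i=4:; next acc becomes -1; next acc becomes 0; next j never enters its loop body; next at i=5:; next acc becomes 0; next acc becomes 2; next j never enters its loop body; next at i=6:; next acc becomes 2; next acc becomes 5; next j never enters its loop body; next tmp becomes 81; next final value 81
verdict: not equivalent; witness: a=-3, b=-3, c=-3
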